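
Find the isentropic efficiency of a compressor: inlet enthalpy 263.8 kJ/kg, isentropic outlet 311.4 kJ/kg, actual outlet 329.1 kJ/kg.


dh_ideal = 311.4 - 263.8 = 47.6 kJ/kg
dh_actual = 329.1 - 263.8 = 65.3 kJ/kg
eta_s = dh_ideal / dh_actual = 47.6 / 65.3
eta_s = 0.7289

0.7289


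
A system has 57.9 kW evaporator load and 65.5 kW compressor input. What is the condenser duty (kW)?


Q_cond = Q_evap + W
Q_cond = 57.9 + 65.5
Q_cond = 123.4 kW

123.4


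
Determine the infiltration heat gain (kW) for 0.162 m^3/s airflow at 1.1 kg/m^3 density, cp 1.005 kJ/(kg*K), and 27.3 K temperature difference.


Q = V_dot * rho * cp * dT
Q = 0.162 * 1.1 * 1.005 * 27.3
Q = 4.889 kW

4.889


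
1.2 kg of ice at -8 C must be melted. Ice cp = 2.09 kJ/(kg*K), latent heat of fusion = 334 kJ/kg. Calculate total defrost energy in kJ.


Sensible heat = cp * dT = 2.09 * 8 = 16.72 kJ/kg
Total per kg = 16.72 + 334 = 350.72 kJ/kg
Q = m * total = 1.2 * 350.72
Q = 420.9 kJ

420.9


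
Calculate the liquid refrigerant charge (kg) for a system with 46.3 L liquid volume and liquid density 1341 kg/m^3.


Charge = V * rho / 1000
Charge = 46.3 * 1341 / 1000
Charge = 62.09 kg

62.09


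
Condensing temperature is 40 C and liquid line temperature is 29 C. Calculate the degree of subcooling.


Subcooling = T_cond - T_liquid
Subcooling = 40 - 29
Subcooling = 11 K

11


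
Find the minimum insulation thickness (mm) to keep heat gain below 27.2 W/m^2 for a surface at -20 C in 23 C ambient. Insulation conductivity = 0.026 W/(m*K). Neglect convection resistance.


dT = 23 - (-20) = 43 K
thickness = k * dT / q_max * 1000
thickness = 0.026 * 43 / 27.2 * 1000
thickness = 41.1 mm

41.1


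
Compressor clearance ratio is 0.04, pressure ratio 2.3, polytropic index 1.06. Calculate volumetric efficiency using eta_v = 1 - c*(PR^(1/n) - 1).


PR^(1/n) = 2.3^(1/1.06) = 2.1940811
eta_v = 1 - 0.04 * (2.1940811 - 1)
eta_v = 0.9522

0.9522


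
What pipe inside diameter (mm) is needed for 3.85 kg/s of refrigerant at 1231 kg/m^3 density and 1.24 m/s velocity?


A = m_dot / (rho * v) = 3.85 / (1231 * 1.24) = 0.002522208538 m^2
d = sqrt(4*A/pi) * 1000
d = 56.7 mm

56.7


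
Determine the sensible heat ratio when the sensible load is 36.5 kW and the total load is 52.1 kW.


SHR = Q_sensible / Q_total
SHR = 36.5 / 52.1
SHR = 0.701

0.701


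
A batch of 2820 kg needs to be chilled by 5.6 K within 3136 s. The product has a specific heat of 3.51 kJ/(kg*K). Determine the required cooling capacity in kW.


Q = m * cp * dT / t
Q = 2820 * 3.51 * 5.6 / 3136
Q = 17.675 kW

17.675


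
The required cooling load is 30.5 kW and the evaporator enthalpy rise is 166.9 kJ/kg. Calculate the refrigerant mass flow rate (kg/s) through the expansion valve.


m_dot = Q / dh
m_dot = 30.5 / 166.9
m_dot = 0.1827 kg/s

0.1827


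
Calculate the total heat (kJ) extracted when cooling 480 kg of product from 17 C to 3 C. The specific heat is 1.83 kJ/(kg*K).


dT = 17 - (3) = 14 K
Q = m * cp * dT = 480 * 1.83 * 14
Q = 12298 kJ

12298


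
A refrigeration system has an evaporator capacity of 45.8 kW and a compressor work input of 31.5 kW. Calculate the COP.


COP = Q_evap / W
COP = 45.8 / 31.5
COP = 1.454

1.454


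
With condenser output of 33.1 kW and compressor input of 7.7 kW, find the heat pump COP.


COP_hp = Q_cond / W
COP_hp = 33.1 / 7.7
COP_hp = 4.299

4.299


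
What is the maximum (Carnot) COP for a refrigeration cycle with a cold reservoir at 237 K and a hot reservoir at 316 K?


dT = 316 - 237 = 79 K
COP_carnot = T_cold / dT = 237 / 79
COP_carnot = 3.0

3.0


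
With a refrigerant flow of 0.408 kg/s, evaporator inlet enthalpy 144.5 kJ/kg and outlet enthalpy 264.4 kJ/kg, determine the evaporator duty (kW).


dh = 264.4 - 144.5 = 119.9 kJ/kg
Q_evap = m_dot * dh = 0.408 * 119.9
Q_evap = 48.92 kW

48.92


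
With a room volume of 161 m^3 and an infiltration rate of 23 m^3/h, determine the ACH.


ACH = flow / volume
ACH = 23 / 161
ACH = 0.143

0.143


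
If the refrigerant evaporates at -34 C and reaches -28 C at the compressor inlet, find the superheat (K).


Superheat = T_suction - T_evap
Superheat = -28 - (-34)
Superheat = 6 K

6


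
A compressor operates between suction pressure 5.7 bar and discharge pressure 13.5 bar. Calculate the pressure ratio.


PR = P_high / P_low
PR = 13.5 / 5.7
PR = 2.368

2.368


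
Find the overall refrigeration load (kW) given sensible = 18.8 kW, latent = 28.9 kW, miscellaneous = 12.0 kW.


Q_total = Q_s + Q_l + Q_misc
Q_total = 18.8 + 28.9 + 12.0
Q_total = 59.7 kW

59.7


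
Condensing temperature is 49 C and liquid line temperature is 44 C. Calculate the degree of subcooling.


Subcooling = T_cond - T_liquid
Subcooling = 49 - 44
Subcooling = 5 K

5


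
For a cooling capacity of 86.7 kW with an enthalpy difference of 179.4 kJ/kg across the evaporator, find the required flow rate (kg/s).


m_dot = Q / dh
m_dot = 86.7 / 179.4
m_dot = 0.4833 kg/s

0.4833


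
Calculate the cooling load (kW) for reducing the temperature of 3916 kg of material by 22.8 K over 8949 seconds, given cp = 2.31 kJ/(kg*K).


Q = m * cp * dT / t
Q = 3916 * 2.31 * 22.8 / 8949
Q = 23.047 kW

23.047


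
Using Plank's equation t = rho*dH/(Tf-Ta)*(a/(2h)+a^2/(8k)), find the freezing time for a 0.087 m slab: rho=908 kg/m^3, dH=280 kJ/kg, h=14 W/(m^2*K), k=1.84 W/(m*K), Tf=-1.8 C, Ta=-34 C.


dT = -1.8 - (-34) = 32.2 K
term1 = a/(2h) = 0.087/(2*14) = 0.003107142857
term2 = a^2/(8k) = 0.087^2/(8*1.84) = 0.0005141983696
t = rho*dH*1000/dT * (term1 + term2)
t = 908*280*1000/32.2 * (0.003107142857 + 0.0005141983696)
t = 28593 s

28593


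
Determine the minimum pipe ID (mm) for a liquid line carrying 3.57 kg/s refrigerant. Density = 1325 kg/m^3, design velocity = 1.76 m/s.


A = m_dot / (rho * v) = 3.57 / (1325 * 1.76) = 0.001530874786 m^2
d = sqrt(4*A/pi) * 1000
d = 44.1 mm

44.1


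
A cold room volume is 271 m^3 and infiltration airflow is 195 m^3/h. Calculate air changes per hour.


ACH = flow / volume
ACH = 195 / 271
ACH = 0.72

0.72


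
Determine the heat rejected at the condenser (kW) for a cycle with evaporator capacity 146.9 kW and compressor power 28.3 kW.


Q_cond = Q_evap + W
Q_cond = 146.9 + 28.3
Q_cond = 175.2 kW

175.2


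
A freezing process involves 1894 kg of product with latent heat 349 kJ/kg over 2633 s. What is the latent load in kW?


Q_lat = m * h_fg / t
Q_lat = 1894 * 349 / 2633
Q_lat = 251.05 kW

251.05


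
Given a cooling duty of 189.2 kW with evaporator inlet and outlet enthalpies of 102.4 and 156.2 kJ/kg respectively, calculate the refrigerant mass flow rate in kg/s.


dh = 156.2 - 102.4 = 53.8 kJ/kg
m_dot = Q / dh = 189.2 / 53.8 = 3.5167 kg/s

3.5167


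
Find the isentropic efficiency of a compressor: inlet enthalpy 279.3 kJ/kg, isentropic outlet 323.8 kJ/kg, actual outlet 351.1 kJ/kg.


dh_ideal = 323.8 - 279.3 = 44.5 kJ/kg
dh_actual = 351.1 - 279.3 = 71.8 kJ/kg
eta_s = dh_ideal / dh_actual = 44.5 / 71.8
eta_s = 0.6198

0.6198


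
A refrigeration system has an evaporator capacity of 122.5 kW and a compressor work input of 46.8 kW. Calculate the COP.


COP = Q_evap / W
COP = 122.5 / 46.8
COP = 2.618

2.618


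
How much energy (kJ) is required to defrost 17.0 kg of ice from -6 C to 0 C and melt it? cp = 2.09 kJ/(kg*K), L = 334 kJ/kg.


Sensible heat = cp * dT = 2.09 * 6 = 12.54 kJ/kg
Total per kg = 12.54 + 334 = 346.54 kJ/kg
Q = m * total = 17.0 * 346.54
Q = 5891.2 kJ

5891.2


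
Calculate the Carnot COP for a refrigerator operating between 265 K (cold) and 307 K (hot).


dT = 307 - 265 = 42 K
COP_carnot = T_cold / dT = 265 / 42
COP_carnot = 6.31

6.31


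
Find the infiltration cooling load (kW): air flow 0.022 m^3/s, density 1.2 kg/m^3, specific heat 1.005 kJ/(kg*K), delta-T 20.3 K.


Q = V_dot * rho * cp * dT
Q = 0.022 * 1.2 * 1.005 * 20.3
Q = 0.539 kW

0.539


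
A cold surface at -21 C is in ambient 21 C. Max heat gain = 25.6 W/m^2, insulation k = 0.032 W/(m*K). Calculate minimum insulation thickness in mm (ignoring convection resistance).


dT = 21 - (-21) = 42 K
thickness = k * dT / q_max * 1000
thickness = 0.032 * 42 / 25.6 * 1000
thickness = 52.5 mm

52.5


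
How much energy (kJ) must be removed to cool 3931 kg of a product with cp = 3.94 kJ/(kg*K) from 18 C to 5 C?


dT = 18 - (5) = 13 K
Q = m * cp * dT = 3931 * 3.94 * 13
Q = 201346 kJ

201346


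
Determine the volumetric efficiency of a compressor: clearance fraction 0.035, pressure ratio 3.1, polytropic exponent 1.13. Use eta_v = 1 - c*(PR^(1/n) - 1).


PR^(1/n) = 3.1^(1/1.13) = 2.72165678
eta_v = 1 - 0.035 * (2.72165678 - 1)
eta_v = 0.9397

0.9397


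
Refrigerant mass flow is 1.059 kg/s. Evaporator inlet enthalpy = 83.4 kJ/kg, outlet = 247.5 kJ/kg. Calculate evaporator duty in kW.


dh = 247.5 - 83.4 = 164.1 kJ/kg
Q_evap = m_dot * dh = 1.059 * 164.1
Q_evap = 173.78 kW

173.78


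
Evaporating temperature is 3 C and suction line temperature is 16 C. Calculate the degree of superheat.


Superheat = T_suction - T_evap
Superheat = 16 - (3)
Superheat = 13 K

13


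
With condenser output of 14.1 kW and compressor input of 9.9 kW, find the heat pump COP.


COP_hp = Q_cond / W
COP_hp = 14.1 / 9.9
COP_hp = 1.424

1.424


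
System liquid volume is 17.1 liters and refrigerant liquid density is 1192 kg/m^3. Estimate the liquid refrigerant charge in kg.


Charge = V * rho / 1000
Charge = 17.1 * 1192 / 1000
Charge = 20.38 kg

20.38


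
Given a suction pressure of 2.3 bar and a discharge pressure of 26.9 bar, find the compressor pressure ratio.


PR = P_high / P_low
PR = 26.9 / 2.3
PR = 11.696

11.696


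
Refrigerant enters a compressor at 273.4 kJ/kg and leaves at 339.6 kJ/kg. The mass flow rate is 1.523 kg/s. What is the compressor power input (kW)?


dh = 339.6 - 273.4 = 66.2 kJ/kg
W = m_dot * dh = 1.523 * 66.2 = 100.82 kW

100.82


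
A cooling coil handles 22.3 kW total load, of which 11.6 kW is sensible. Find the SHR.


SHR = Q_sensible / Q_total
SHR = 11.6 / 22.3
SHR = 0.52

0.52


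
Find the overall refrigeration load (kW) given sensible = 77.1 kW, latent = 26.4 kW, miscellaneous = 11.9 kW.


Q_total = Q_s + Q_l + Q_misc
Q_total = 77.1 + 26.4 + 11.9
Q_total = 115.4 kW

115.4


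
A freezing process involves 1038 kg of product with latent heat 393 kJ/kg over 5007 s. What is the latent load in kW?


Q_lat = m * h_fg / t
Q_lat = 1038 * 393 / 5007
Q_lat = 81.47 kW

81.47


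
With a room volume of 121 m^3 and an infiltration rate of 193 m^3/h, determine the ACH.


ACH = flow / volume
ACH = 193 / 121
ACH = 1.595

1.595


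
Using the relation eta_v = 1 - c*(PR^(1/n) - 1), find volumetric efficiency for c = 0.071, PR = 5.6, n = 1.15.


PR^(1/n) = 5.6^(1/1.15) = 4.47299368
eta_v = 1 - 0.071 * (4.47299368 - 1)
eta_v = 0.7534

0.7534


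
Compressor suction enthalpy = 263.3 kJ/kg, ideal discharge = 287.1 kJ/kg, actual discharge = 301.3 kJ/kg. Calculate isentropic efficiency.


dh_ideal = 287.1 - 263.3 = 23.8 kJ/kg
dh_actual = 301.3 - 263.3 = 38.0 kJ/kg
eta_s = dh_ideal / dh_actual = 23.8 / 38.0
eta_s = 0.6263

0.6263


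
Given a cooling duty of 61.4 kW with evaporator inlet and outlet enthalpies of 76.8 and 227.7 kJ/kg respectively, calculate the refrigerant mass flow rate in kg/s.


dh = 227.7 - 76.8 = 150.9 kJ/kg
m_dot = Q / dh = 61.4 / 150.9 = 0.4069 kg/s

0.4069


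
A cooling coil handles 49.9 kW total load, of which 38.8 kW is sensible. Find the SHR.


SHR = Q_sensible / Q_total
SHR = 38.8 / 49.9
SHR = 0.778

0.778


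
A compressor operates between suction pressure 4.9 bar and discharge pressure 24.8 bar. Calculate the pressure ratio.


PR = P_high / P_low
PR = 24.8 / 4.9
PR = 5.061

5.061


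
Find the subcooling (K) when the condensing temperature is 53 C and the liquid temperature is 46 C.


Subcooling = T_cond - T_liquid
Subcooling = 53 - 46
Subcooling = 7 K

7


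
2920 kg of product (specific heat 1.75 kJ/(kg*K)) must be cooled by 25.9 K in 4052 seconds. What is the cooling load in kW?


Q = m * cp * dT / t
Q = 2920 * 1.75 * 25.9 / 4052
Q = 32.663 kW

32.663


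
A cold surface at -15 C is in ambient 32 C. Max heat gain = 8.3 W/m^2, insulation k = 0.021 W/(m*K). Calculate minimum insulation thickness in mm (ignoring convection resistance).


dT = 32 - (-15) = 47 K
thickness = k * dT / q_max * 1000
thickness = 0.021 * 47 / 8.3 * 1000
thickness = 118.9 mm

118.9


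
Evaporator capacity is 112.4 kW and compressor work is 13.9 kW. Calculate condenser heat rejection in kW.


Q_cond = Q_evap + W
Q_cond = 112.4 + 13.9
Q_cond = 126.3 kW

126.3


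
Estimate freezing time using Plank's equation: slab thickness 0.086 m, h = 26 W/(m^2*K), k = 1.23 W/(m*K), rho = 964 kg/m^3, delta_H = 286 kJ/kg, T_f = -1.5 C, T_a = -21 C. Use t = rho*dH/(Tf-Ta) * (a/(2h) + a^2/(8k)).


dT = -1.5 - (-21) = 19.5 K
term1 = a/(2h) = 0.086/(2*26) = 0.001653846154
term2 = a^2/(8k) = 0.086^2/(8*1.23) = 0.0007516260163
t = rho*dH*1000/dT * (term1 + term2)
t = 964*286*1000/19.5 * (0.001653846154 + 0.0007516260163)
t = 34010 s

34010


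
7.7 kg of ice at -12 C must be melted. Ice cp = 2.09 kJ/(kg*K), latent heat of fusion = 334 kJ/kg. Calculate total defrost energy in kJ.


Sensible heat = cp * dT = 2.09 * 12 = 25.08 kJ/kg
Total per kg = 25.08 + 334 = 359.08 kJ/kg
Q = m * total = 7.7 * 359.08
Q = 2764.9 kJ

2764.9


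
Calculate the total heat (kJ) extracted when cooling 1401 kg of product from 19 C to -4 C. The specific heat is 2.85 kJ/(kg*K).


dT = 19 - (-4) = 23 K
Q = m * cp * dT = 1401 * 2.85 * 23
Q = 91836 kJ

91836


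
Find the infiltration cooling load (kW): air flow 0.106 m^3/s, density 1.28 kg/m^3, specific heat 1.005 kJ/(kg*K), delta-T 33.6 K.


Q = V_dot * rho * cp * dT
Q = 0.106 * 1.28 * 1.005 * 33.6
Q = 4.582 kW

4.582


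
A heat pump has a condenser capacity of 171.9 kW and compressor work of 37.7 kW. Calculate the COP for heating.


COP_hp = Q_cond / W
COP_hp = 171.9 / 37.7
COP_hp = 4.56

4.56


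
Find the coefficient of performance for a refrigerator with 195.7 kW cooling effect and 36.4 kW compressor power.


COP = Q_evap / W
COP = 195.7 / 36.4
COP = 5.376

5.376


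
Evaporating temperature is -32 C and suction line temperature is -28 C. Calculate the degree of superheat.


Superheat = T_suction - T_evap
Superheat = -28 - (-32)
Superheat = 4 K

4


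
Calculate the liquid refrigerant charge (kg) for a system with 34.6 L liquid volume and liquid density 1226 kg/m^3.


Charge = V * rho / 1000
Charge = 34.6 * 1226 / 1000
Charge = 42.42 kg

42.42


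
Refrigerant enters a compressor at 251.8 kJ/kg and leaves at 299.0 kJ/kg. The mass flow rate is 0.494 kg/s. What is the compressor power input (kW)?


dh = 299.0 - 251.8 = 47.2 kJ/kg
W = m_dot * dh = 0.494 * 47.2 = 23.32 kW

23.32


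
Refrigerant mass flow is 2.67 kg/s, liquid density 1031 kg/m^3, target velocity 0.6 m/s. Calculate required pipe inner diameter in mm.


A = m_dot / (rho * v) = 2.67 / (1031 * 0.6) = 0.004316197866 m^2
d = sqrt(4*A/pi) * 1000
d = 74.1 mm

74.1


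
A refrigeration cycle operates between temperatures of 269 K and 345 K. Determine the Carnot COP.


dT = 345 - 269 = 76 K
COP_carnot = T_cold / dT = 269 / 76
COP_carnot = 3.539

3.539


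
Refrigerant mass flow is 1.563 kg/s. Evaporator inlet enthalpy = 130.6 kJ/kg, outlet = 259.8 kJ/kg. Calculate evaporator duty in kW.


dh = 259.8 - 130.6 = 129.2 kJ/kg
Q_evap = m_dot * dh = 1.563 * 129.2
Q_evap = 201.94 kW

201.94


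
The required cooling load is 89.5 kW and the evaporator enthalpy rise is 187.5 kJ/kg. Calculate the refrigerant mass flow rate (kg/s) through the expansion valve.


m_dot = Q / dh
m_dot = 89.5 / 187.5
m_dot = 0.4773 kg/s

0.4773


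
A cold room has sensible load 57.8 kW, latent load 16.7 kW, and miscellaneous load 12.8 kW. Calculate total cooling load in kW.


Q_total = Q_s + Q_l + Q_misc
Q_total = 57.8 + 16.7 + 12.8
Q_total = 87.3 kW

87.3


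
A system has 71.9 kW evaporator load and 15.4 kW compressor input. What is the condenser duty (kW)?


Q_cond = Q_evap + W
Q_cond = 71.9 + 15.4
Q_cond = 87.3 kW

87.3


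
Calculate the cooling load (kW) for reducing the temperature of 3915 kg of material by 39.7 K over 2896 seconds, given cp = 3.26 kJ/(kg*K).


Q = m * cp * dT / t
Q = 3915 * 3.26 * 39.7 / 2896
Q = 174.961 kW

174.961


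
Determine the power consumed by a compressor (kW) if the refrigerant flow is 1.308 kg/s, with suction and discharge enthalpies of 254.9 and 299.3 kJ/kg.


dh = 299.3 - 254.9 = 44.4 kJ/kg
W = m_dot * dh = 1.308 * 44.4 = 58.08 kW

58.08


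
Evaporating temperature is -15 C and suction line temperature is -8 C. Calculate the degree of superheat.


Superheat = T_suction - T_evap
Superheat = -8 - (-15)
Superheat = 7 K

7


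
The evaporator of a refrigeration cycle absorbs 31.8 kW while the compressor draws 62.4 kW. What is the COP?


COP = Q_evap / W
COP = 31.8 / 62.4
COP = 0.51

0.51


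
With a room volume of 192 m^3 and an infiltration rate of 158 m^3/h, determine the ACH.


ACH = flow / volume
ACH = 158 / 192
ACH = 0.823

0.823


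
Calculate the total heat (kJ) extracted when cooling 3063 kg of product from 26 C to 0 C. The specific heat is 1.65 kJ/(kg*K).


dT = 26 - (0) = 26 K
Q = m * cp * dT = 3063 * 1.65 * 26
Q = 131403 kJ

131403


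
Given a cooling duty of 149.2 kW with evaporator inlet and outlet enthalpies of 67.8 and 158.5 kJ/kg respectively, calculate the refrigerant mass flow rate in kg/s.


dh = 158.5 - 67.8 = 90.7 kJ/kg
m_dot = Q / dh = 149.2 / 90.7 = 1.645 kg/s

1.645


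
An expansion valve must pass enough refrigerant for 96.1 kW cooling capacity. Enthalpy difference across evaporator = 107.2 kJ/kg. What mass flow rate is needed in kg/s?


m_dot = Q / dh
m_dot = 96.1 / 107.2
m_dot = 0.8965 kg/s

0.8965


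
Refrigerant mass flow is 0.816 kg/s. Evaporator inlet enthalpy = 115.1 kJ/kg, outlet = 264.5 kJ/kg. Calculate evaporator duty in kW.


dh = 264.5 - 115.1 = 149.4 kJ/kg
Q_evap = m_dot * dh = 0.816 * 149.4
Q_evap = 121.91 kW

121.91


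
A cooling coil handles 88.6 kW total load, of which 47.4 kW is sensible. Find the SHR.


SHR = Q_sensible / Q_total
SHR = 47.4 / 88.6
SHR = 0.535

0.535


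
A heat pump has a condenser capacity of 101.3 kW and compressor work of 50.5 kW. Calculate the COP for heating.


COP_hp = Q_cond / W
COP_hp = 101.3 / 50.5
COP_hp = 2.006

2.006


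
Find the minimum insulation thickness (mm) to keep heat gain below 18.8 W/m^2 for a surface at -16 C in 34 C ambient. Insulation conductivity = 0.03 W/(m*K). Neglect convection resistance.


dT = 34 - (-16) = 50 K
thickness = k * dT / q_max * 1000
thickness = 0.03 * 50 / 18.8 * 1000
thickness = 79.8 mm

79.8


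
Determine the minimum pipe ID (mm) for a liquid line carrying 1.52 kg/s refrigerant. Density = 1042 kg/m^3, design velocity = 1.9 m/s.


A = m_dot / (rho * v) = 1.52 / (1042 * 1.9) = 0.0007677543186 m^2
d = sqrt(4*A/pi) * 1000
d = 31.3 mm

31.3


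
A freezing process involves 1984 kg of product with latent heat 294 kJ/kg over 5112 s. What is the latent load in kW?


Q_lat = m * h_fg / t
Q_lat = 1984 * 294 / 5112
Q_lat = 114.1 kW

114.1


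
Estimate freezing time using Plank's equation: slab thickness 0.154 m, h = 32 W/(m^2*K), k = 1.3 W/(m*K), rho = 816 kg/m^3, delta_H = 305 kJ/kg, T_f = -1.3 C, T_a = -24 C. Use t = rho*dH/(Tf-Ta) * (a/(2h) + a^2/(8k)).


dT = -1.3 - (-24) = 22.7 K
term1 = a/(2h) = 0.154/(2*32) = 0.00240625
term2 = a^2/(8k) = 0.154^2/(8*1.3) = 0.002280384615
t = rho*dH*1000/dT * (term1 + term2)
t = 816*305*1000/22.7 * (0.00240625 + 0.002280384615)
t = 51384 s

51384


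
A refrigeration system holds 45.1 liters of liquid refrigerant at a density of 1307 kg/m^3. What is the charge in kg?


Charge = V * rho / 1000
Charge = 45.1 * 1307 / 1000
Charge = 58.95 kg

58.95


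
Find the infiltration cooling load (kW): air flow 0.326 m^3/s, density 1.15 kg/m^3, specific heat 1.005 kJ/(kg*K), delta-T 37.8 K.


Q = V_dot * rho * cp * dT
Q = 0.326 * 1.15 * 1.005 * 37.8
Q = 14.242 kW

14.242


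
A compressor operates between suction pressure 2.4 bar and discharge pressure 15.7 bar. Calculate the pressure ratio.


PR = P_high / P_low
PR = 15.7 / 2.4
PR = 6.542

6.542


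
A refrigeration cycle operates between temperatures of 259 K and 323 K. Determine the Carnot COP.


dT = 323 - 259 = 64 K
COP_carnot = T_cold / dT = 259 / 64
COP_carnot = 4.047

4.047


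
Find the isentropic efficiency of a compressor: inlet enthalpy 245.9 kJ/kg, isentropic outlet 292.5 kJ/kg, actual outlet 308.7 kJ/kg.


dh_ideal = 292.5 - 245.9 = 46.6 kJ/kg
dh_actual = 308.7 - 245.9 = 62.8 kJ/kg
eta_s = dh_ideal / dh_actual = 46.6 / 62.8
eta_s = 0.742

0.742


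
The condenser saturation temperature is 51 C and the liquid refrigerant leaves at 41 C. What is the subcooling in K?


Subcooling = T_cond - T_liquid
Subcooling = 51 - 41
Subcooling = 10 K

10


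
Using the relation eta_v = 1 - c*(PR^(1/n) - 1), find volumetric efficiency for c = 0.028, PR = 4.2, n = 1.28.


PR^(1/n) = 4.2^(1/1.28) = 3.06841084
eta_v = 1 - 0.028 * (3.06841084 - 1)
eta_v = 0.9421

0.9421


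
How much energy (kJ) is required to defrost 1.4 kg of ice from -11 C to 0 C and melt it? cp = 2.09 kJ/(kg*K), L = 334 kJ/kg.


Sensible heat = cp * dT = 2.09 * 11 = 22.99 kJ/kg
Total per kg = 22.99 + 334 = 356.99 kJ/kg
Q = m * total = 1.4 * 356.99
Q = 499.8 kJ

499.8


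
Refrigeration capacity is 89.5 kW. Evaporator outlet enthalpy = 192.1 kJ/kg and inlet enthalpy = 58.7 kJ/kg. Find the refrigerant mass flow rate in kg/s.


dh = 192.1 - 58.7 = 133.4 kJ/kg
m_dot = Q / dh = 89.5 / 133.4 = 0.6709 kg/s

0.6709


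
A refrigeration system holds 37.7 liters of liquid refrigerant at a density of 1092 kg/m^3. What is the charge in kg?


Charge = V * rho / 1000
Charge = 37.7 * 1092 / 1000
Charge = 41.17 kg

41.17


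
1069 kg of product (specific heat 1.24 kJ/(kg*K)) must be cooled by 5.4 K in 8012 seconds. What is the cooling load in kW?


Q = m * cp * dT / t
Q = 1069 * 1.24 * 5.4 / 8012
Q = 0.893 kW

0.893


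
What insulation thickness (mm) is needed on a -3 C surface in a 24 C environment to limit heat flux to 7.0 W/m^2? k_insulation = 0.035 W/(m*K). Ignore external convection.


dT = 24 - (-3) = 27 K
thickness = k * dT / q_max * 1000
thickness = 0.035 * 27 / 7.0 * 1000
thickness = 135.0 mm

135.0


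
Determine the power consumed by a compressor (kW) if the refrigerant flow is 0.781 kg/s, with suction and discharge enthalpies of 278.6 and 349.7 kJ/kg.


dh = 349.7 - 278.6 = 71.1 kJ/kg
W = m_dot * dh = 0.781 * 71.1 = 55.53 kW

55.53


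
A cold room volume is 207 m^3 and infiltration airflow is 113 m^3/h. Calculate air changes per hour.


ACH = flow / volume
ACH = 113 / 207
ACH = 0.546

0.546


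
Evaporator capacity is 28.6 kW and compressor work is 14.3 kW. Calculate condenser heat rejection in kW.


Q_cond = Q_evap + W
Q_cond = 28.6 + 14.3
Q_cond = 42.9 kW

42.9


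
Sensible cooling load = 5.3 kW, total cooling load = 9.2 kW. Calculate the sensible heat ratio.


SHR = Q_sensible / Q_total
SHR = 5.3 / 9.2
SHR = 0.576

0.576


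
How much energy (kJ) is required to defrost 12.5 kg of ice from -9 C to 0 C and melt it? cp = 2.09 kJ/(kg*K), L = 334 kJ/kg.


Sensible heat = cp * dT = 2.09 * 9 = 18.81 kJ/kg
Total per kg = 18.81 + 334 = 352.81 kJ/kg
Q = m * total = 12.5 * 352.81
Q = 4410.1 kJ

4410.1


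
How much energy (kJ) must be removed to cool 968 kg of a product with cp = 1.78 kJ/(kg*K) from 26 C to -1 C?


dT = 26 - (-1) = 27 K
Q = m * cp * dT = 968 * 1.78 * 27
Q = 46522 kJ

46522


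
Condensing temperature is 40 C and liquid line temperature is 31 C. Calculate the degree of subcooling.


Subcooling = T_cond - T_liquid
Subcooling = 40 - 31
Subcooling = 9 K

9


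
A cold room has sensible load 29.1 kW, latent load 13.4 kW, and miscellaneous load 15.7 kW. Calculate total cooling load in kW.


Q_total = Q_s + Q_l + Q_misc
Q_total = 29.1 + 13.4 + 15.7
Q_total = 58.2 kW

58.2


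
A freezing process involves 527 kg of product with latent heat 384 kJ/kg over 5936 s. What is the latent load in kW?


Q_lat = m * h_fg / t
Q_lat = 527 * 384 / 5936
Q_lat = 34.09 kW

34.09


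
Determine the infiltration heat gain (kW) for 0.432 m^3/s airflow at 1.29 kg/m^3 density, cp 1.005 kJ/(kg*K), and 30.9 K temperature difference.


Q = V_dot * rho * cp * dT
Q = 0.432 * 1.29 * 1.005 * 30.9
Q = 17.306 kW

17.306


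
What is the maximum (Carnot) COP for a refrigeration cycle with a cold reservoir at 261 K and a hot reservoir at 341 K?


dT = 341 - 261 = 80 K
COP_carnot = T_cold / dT = 261 / 80
COP_carnot = 3.263

3.263


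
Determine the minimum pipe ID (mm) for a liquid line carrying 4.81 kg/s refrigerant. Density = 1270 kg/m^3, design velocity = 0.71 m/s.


A = m_dot / (rho * v) = 4.81 / (1270 * 0.71) = 0.005334368415 m^2
d = sqrt(4*A/pi) * 1000
d = 82.4 mm

82.4


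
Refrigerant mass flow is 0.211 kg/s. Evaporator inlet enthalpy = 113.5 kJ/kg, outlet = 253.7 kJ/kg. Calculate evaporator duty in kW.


dh = 253.7 - 113.5 = 140.2 kJ/kg
Q_evap = m_dot * dh = 0.211 * 140.2
Q_evap = 29.58 kW

29.58


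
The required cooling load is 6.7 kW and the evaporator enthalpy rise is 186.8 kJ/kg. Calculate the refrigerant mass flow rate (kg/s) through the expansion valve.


m_dot = Q / dh
m_dot = 6.7 / 186.8
m_dot = 0.0359 kg/s

0.0359


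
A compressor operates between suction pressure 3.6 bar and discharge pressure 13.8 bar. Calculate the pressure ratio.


PR = P_high / P_low
PR = 13.8 / 3.6
PR = 3.833

3.833


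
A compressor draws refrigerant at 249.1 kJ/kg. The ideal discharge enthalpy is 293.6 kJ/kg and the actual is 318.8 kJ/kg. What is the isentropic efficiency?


dh_ideal = 293.6 - 249.1 = 44.5 kJ/kg
dh_actual = 318.8 - 249.1 = 69.7 kJ/kg
eta_s = dh_ideal / dh_actual = 44.5 / 69.7
eta_s = 0.6385

0.6385


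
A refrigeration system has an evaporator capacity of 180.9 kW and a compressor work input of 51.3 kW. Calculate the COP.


COP = Q_evap / W
COP = 180.9 / 51.3
COP = 3.526

3.526


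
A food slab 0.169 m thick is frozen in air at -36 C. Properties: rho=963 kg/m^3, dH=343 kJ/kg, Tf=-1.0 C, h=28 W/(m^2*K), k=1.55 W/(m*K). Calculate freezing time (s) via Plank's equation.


dT = -1.0 - (-36) = 35.0 K
term1 = a/(2h) = 0.169/(2*28) = 0.003017857143
term2 = a^2/(8k) = 0.169^2/(8*1.55) = 0.002303306452
t = rho*dH*1000/dT * (term1 + term2)
t = 963*343*1000/35.0 * (0.003017857143 + 0.002303306452)
t = 50218 s

50218


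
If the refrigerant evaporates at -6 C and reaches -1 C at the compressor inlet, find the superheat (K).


Superheat = T_suction - T_evap
Superheat = -1 - (-6)
Superheat = 5 K

5


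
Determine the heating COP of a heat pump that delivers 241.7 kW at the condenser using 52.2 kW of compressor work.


COP_hp = Q_cond / W
COP_hp = 241.7 / 52.2
COP_hp = 4.63

4.63


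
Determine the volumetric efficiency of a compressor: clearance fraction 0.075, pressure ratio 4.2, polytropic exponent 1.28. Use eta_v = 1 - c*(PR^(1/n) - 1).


PR^(1/n) = 4.2^(1/1.28) = 3.06841084
eta_v = 1 - 0.075 * (3.06841084 - 1)
eta_v = 0.8449

0.8449


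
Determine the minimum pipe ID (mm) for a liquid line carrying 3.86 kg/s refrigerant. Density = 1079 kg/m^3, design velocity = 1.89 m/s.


A = m_dot / (rho * v) = 3.86 / (1079 * 1.89) = 0.001892797074 m^2
d = sqrt(4*A/pi) * 1000
d = 49.1 mm

49.1


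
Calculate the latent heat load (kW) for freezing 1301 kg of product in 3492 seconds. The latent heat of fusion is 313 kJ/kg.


Q_lat = m * h_fg / t
Q_lat = 1301 * 313 / 3492
Q_lat = 116.61 kW

116.61


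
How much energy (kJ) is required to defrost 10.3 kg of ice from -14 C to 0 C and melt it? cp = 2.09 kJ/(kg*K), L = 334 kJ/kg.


Sensible heat = cp * dT = 2.09 * 14 = 29.26 kJ/kg
Total per kg = 29.26 + 334 = 363.26 kJ/kg
Q = m * total = 10.3 * 363.26
Q = 3741.6 kJ

3741.6


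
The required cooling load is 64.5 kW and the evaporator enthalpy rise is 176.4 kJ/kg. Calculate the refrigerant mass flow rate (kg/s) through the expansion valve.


m_dot = Q / dh
m_dot = 64.5 / 176.4
m_dot = 0.3656 kg/s

0.3656


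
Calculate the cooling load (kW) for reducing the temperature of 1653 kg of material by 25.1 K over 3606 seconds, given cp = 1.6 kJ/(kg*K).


Q = m * cp * dT / t
Q = 1653 * 1.6 * 25.1 / 3606
Q = 18.409 kW

18.409


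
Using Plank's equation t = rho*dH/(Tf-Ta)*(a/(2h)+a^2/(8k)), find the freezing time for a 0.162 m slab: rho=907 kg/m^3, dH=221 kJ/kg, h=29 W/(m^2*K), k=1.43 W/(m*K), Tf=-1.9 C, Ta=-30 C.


dT = -1.9 - (-30) = 28.1 K
term1 = a/(2h) = 0.162/(2*29) = 0.002793103448
term2 = a^2/(8k) = 0.162^2/(8*1.43) = 0.002294055944
t = rho*dH*1000/dT * (term1 + term2)
t = 907*221*1000/28.1 * (0.002793103448 + 0.002294055944)
t = 36288 s

36288


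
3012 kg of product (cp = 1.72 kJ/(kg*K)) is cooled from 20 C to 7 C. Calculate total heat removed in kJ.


dT = 20 - (7) = 13 K
Q = m * cp * dT = 3012 * 1.72 * 13
Q = 67348 kJ

67348


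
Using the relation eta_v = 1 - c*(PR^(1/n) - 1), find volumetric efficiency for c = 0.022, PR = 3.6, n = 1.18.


PR^(1/n) = 3.6^(1/1.18) = 2.96102993
eta_v = 1 - 0.022 * (2.96102993 - 1)
eta_v = 0.9569

0.9569


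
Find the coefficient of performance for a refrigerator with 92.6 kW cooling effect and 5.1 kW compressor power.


COP = Q_evap / W
COP = 92.6 / 5.1
COP = 18.157

18.157


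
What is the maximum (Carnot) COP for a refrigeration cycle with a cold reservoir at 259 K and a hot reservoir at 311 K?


dT = 311 - 259 = 52 K
COP_carnot = T_cold / dT = 259 / 52
COP_carnot = 4.981

4.981


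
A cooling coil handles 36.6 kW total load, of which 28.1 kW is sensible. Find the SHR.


SHR = Q_sensible / Q_total
SHR = 28.1 / 36.6
SHR = 0.768

0.768


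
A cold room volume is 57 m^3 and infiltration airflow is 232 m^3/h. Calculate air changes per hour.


ACH = flow / volume
ACH = 232 / 57
ACH = 4.07

4.07


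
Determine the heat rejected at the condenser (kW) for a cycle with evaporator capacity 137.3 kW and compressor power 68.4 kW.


Q_cond = Q_evap + W
Q_cond = 137.3 + 68.4
Q_cond = 205.7 kW

205.7


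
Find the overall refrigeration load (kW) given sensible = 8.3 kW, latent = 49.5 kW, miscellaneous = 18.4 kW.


Q_total = Q_s + Q_l + Q_misc
Q_total = 8.3 + 49.5 + 18.4
Q_total = 76.2 kW

76.2


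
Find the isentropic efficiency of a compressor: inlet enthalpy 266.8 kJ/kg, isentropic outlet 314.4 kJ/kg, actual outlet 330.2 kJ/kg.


dh_ideal = 314.4 - 266.8 = 47.6 kJ/kg
dh_actual = 330.2 - 266.8 = 63.4 kJ/kg
eta_s = dh_ideal / dh_actual = 47.6 / 63.4
eta_s = 0.7508

0.7508


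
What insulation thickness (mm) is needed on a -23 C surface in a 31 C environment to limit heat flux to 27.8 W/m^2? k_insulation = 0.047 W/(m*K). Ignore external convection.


dT = 31 - (-23) = 54 K
thickness = k * dT / q_max * 1000
thickness = 0.047 * 54 / 27.8 * 1000
thickness = 91.3 mm

91.3


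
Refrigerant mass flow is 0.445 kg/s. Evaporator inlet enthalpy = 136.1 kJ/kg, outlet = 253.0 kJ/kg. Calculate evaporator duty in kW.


dh = 253.0 - 136.1 = 116.9 kJ/kg
Q_evap = m_dot * dh = 0.445 * 116.9
Q_evap = 52.02 kW

52.02


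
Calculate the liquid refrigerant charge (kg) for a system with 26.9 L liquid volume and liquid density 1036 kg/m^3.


Charge = V * rho / 1000
Charge = 26.9 * 1036 / 1000
Charge = 27.87 kg

27.87


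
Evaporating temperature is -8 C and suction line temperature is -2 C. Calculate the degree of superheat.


Superheat = T_suction - T_evap
Superheat = -2 - (-8)
Superheat = 6 K

6


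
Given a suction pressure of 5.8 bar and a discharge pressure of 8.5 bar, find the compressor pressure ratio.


PR = P_high / P_low
PR = 8.5 / 5.8
PR = 1.466

1.466


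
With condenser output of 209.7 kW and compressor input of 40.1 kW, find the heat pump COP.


COP_hp = Q_cond / W
COP_hp = 209.7 / 40.1
COP_hp = 5.229

5.229


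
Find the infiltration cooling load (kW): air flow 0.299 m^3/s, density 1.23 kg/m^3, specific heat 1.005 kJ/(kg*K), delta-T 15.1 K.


Q = V_dot * rho * cp * dT
Q = 0.299 * 1.23 * 1.005 * 15.1
Q = 5.581 kW

5.581


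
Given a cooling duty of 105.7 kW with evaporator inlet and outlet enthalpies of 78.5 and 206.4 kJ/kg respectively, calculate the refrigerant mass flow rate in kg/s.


dh = 206.4 - 78.5 = 127.9 kJ/kg
m_dot = Q / dh = 105.7 / 127.9 = 0.8264 kg/s

0.8264


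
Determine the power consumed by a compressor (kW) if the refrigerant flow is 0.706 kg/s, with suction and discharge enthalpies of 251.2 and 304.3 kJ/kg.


dh = 304.3 - 251.2 = 53.1 kJ/kg
W = m_dot * dh = 0.706 * 53.1 = 37.49 kW

37.49


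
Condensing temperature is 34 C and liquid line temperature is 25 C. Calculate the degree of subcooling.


Subcooling = T_cond - T_liquid
Subcooling = 34 - 25
Subcooling = 9 K

9


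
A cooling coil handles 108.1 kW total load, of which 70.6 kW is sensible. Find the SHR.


SHR = Q_sensible / Q_total
SHR = 70.6 / 108.1
SHR = 0.653

0.653


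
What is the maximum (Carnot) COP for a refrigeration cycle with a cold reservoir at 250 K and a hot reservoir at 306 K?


dT = 306 - 250 = 56 K
COP_carnot = T_cold / dT = 250 / 56
COP_carnot = 4.464

4.464


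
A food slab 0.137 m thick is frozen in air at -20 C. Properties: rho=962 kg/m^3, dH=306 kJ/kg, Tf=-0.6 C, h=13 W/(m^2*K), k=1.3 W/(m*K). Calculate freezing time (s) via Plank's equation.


dT = -0.6 - (-20) = 19.4 K
term1 = a/(2h) = 0.137/(2*13) = 0.005269230769
term2 = a^2/(8k) = 0.137^2/(8*1.3) = 0.001804711538
t = rho*dH*1000/dT * (term1 + term2)
t = 962*306*1000/19.4 * (0.005269230769 + 0.001804711538)
t = 107339 s

107339


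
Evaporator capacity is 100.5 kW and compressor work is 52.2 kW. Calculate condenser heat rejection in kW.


Q_cond = Q_evap + W
Q_cond = 100.5 + 52.2
Q_cond = 152.7 kW

152.7


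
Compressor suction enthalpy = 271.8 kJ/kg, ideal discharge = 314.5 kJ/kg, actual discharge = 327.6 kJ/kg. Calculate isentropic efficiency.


dh_ideal = 314.5 - 271.8 = 42.7 kJ/kg
dh_actual = 327.6 - 271.8 = 55.8 kJ/kg
eta_s = dh_ideal / dh_actual = 42.7 / 55.8
eta_s = 0.7652

0.7652


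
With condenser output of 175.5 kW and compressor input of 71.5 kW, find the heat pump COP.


COP_hp = Q_cond / W
COP_hp = 175.5 / 71.5
COP_hp = 2.455

2.455


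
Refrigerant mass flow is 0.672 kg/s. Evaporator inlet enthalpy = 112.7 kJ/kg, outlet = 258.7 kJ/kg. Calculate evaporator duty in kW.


dh = 258.7 - 112.7 = 146.0 kJ/kg
Q_evap = m_dot * dh = 0.672 * 146.0
Q_evap = 98.11 kW

98.11


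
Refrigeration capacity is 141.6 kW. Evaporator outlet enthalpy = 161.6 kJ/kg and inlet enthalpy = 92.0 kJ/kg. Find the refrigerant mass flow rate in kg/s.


dh = 161.6 - 92.0 = 69.6 kJ/kg
m_dot = Q / dh = 141.6 / 69.6 = 2.0345 kg/s

2.0345


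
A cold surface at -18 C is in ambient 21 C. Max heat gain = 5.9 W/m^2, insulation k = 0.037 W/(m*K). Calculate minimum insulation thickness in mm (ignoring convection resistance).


dT = 21 - (-18) = 39 K
thickness = k * dT / q_max * 1000
thickness = 0.037 * 39 / 5.9 * 1000
thickness = 244.6 mm

244.6


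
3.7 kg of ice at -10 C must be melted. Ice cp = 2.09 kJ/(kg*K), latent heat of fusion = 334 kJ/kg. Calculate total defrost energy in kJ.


Sensible heat = cp * dT = 2.09 * 10 = 20.9 kJ/kg
Total per kg = 20.9 + 334 = 354.9 kJ/kg
Q = m * total = 3.7 * 354.9
Q = 1313.1 kJ

1313.1


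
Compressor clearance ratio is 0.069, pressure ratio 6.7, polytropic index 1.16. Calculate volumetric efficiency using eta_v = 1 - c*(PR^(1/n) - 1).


PR^(1/n) = 6.7^(1/1.16) = 5.15386989
eta_v = 1 - 0.069 * (5.15386989 - 1)
eta_v = 0.7134

0.7134


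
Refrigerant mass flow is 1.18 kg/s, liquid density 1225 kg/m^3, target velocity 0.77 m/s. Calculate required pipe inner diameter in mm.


A = m_dot / (rho * v) = 1.18 / (1225 * 0.77) = 0.001250993904 m^2
d = sqrt(4*A/pi) * 1000
d = 39.9 mm

39.9


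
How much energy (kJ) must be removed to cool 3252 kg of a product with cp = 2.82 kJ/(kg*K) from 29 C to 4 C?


dT = 29 - (4) = 25 K
Q = m * cp * dT = 3252 * 2.82 * 25
Q = 229266 kJ

229266


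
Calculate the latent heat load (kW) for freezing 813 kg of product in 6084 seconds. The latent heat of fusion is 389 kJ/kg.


Q_lat = m * h_fg / t
Q_lat = 813 * 389 / 6084
Q_lat = 51.98 kW

51.98


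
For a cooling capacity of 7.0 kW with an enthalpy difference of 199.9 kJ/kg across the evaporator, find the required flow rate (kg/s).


m_dot = Q / dh
m_dot = 7.0 / 199.9
m_dot = 0.035 kg/s

0.035


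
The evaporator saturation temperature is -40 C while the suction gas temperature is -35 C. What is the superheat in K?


Superheat = T_suction - T_evap
Superheat = -35 - (-40)
Superheat = 5 K

5


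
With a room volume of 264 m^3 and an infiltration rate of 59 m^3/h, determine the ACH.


ACH = flow / volume
ACH = 59 / 264
ACH = 0.223

0.223


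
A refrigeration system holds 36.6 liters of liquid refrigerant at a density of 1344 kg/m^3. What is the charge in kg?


Charge = V * rho / 1000
Charge = 36.6 * 1344 / 1000
Charge = 49.19 kg

49.19


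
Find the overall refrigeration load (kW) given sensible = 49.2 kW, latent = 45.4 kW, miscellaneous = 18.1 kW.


Q_total = Q_s + Q_l + Q_misc
Q_total = 49.2 + 45.4 + 18.1
Q_total = 112.7 kW

112.7


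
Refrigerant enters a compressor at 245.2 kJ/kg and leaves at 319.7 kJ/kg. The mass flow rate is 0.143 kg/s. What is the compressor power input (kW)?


dh = 319.7 - 245.2 = 74.5 kJ/kg
W = m_dot * dh = 0.143 * 74.5 = 10.65 kW

10.65


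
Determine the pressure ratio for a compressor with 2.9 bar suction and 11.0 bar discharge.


PR = P_high / P_low
PR = 11.0 / 2.9
PR = 3.793

3.793


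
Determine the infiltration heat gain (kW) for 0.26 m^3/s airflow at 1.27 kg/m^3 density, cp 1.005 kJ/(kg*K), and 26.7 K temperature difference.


Q = V_dot * rho * cp * dT
Q = 0.26 * 1.27 * 1.005 * 26.7
Q = 8.86 kW

8.86


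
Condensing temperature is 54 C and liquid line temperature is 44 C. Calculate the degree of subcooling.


Subcooling = T_cond - T_liquid
Subcooling = 54 - 44
Subcooling = 10 K

10


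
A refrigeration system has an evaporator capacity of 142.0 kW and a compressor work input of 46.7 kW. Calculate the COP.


COP = Q_evap / W
COP = 142.0 / 46.7
COP = 3.041

3.041


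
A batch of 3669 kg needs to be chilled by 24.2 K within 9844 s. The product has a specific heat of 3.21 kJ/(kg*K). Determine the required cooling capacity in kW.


Q = m * cp * dT / t
Q = 3669 * 3.21 * 24.2 / 9844
Q = 28.953 kW

28.953


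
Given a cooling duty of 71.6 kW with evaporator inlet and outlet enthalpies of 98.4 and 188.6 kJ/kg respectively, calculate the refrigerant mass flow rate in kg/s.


dh = 188.6 - 98.4 = 90.2 kJ/kg
m_dot = Q / dh = 71.6 / 90.2 = 0.7938 kg/s

0.7938


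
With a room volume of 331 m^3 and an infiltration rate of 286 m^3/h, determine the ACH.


ACH = flow / volume
ACH = 286 / 331
ACH = 0.864

0.864


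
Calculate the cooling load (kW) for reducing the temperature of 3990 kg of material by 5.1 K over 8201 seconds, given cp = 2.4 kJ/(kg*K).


Q = m * cp * dT / t
Q = 3990 * 2.4 * 5.1 / 8201
Q = 5.955 kW

5.955


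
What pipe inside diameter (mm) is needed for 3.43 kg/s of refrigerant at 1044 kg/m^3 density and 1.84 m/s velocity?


A = m_dot / (rho * v) = 3.43 / (1044 * 1.84) = 0.001785565551 m^2
d = sqrt(4*A/pi) * 1000
d = 47.7 mm

47.7
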